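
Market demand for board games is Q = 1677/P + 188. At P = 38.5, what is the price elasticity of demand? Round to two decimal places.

-0.19

At P = 38.5, Q = 231.558.
dQ/dP = −1677/P² = -1.131.
ε = (dQ/dP)(P/Q) = (-1.131)(38.5/231.558).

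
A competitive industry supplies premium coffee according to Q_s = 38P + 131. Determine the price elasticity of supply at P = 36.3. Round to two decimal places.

0.91

At P = 36.3, Q_s = 1510.40.
dQ_s/dP = 38.
ε_s = (dQ_s/dP)(P/Q_s) = (38)(36.3/1510.40).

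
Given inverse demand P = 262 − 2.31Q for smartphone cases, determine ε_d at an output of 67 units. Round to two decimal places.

At Q = 67, P = 262 − 2.31(67) = 107.23.
dP/dQ = −2.31, so dQ/dP = 1/(−2.31) = -0.433.
ε = (dQ/dP)(P/Q) = (-0.433)(107.23/67).

-0.69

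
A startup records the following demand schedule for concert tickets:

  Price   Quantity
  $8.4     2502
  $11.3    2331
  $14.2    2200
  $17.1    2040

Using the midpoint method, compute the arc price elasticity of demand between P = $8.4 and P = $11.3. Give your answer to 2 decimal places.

-0.24

At P = 8.4, Q = 2502; at P = 11.3, Q = 2331.
ΔQ = -171, ΔP = 2.9. Midpoints: P̄ = 9.85, Q̄ = 2416.5.
ε = (ΔQ/ΔP)(P̄/Q̄) = (-171/2.9)(9.85/2416.5).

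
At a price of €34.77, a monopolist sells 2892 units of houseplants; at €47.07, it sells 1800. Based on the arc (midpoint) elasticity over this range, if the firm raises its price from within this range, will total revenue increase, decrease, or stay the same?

decrease

Arc ε = (-1092/12.3)(40.92/2346.0) ≈ -1.549.
|ε| = 1.55 > 1, so demand is elastic. A price rise therefore reduces total revenue.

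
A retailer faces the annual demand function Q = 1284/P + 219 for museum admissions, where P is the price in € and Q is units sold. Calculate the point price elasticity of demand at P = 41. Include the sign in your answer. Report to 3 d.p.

At P = 41, Q = 250.317.
dQ/dP = −1284/P² = -0.764.
ε = (dQ/dP)(P/Q) = (-0.764)(41/250.317).
|ε| < 1, so demand is inelastic at this price.

-0.125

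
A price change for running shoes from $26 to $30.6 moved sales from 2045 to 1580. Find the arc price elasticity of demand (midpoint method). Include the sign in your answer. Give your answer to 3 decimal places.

-1.578

ΔQ = 1580 − 2045 = -465; ΔP = 30.6 − 26 = 4.6.
Midpoints: P̄ = 28.30, Q̄ = 1812.5.
ε = (ΔQ/ΔP)(P̄/Q̄) = (-465/4.6)(28.30/1812.5).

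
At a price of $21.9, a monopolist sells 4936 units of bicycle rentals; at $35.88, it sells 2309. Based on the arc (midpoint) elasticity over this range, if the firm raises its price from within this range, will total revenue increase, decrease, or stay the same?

decrease

Arc ε = (-2627/13.98)(28.89/3622.5) ≈ -1.499.
|ε| = 1.50 > 1, so demand is elastic. A price rise therefore reduces total revenue.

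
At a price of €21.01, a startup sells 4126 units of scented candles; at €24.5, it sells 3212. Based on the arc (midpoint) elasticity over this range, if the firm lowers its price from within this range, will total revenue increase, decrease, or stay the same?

increase

Arc ε = (-914/3.49)(22.76/3669.0) ≈ -1.624.
|ε| = 1.62 > 1, so demand is elastic. A price cut therefore raises total revenue.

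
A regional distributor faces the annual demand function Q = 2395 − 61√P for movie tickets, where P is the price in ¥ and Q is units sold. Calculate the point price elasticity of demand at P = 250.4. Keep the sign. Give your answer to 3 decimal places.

At P = 250.4, Q = 1429.734.
dQ/dP = −61/(2√P) = -1.927.
ε = (dQ/dP)(P/Q) = (-1.927)(250.4/1429.734).

-0.338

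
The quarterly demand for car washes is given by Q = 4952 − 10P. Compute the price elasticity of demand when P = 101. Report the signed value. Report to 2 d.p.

-0.26

At P = 101, Q = 3942.
dQ/dP = −10.
ε = (dQ/dP)(P/Q) = (-10)(101/3942).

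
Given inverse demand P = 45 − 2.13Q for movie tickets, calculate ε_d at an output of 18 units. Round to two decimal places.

At Q = 18, P = 45 − 2.13(18) = 6.66.
dP/dQ = −2.13, so dQ/dP = 1/(−2.13) = -0.469.
ε = (dQ/dP)(P/Q) = (-0.469)(6.66/18).

-0.17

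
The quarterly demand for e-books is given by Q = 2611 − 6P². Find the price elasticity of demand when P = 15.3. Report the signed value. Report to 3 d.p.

-2.328

At P = 15.3, Q = 1206.460.
dQ/dP = −12P = -183.600.
ε = (dQ/dP)(P/Q) = (-183.600)(15.3/1206.460).
|ε| > 1, so demand is elastic at this price.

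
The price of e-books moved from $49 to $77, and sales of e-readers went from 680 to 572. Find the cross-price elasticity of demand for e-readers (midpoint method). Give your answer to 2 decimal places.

-0.39

ΔQ_x = 572 − 680 = -108; ΔP_y = 77 − 49 = 28.
Midpoints: P̄_y = 63.00, Q̄_x = 626.0.
ε_xy = (ΔQ_x/ΔP_y)(P̄_y/Q̄_x) = (-108/28)(63.00/626.0).
ε_xy < 0, so the goods are complements.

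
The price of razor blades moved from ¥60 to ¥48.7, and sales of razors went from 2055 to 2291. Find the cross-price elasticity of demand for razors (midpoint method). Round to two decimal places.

ΔQ_x = 2291 − 2055 = 236; ΔP_y = 48.7 − 60 = -11.3.
Midpoints: P̄_y = 54.35, Q̄_x = 2173.0.
ε_xy = (ΔQ_x/ΔP_y)(P̄_y/Q̄_x) = (236/-11.3)(54.35/2173.0).

-0.52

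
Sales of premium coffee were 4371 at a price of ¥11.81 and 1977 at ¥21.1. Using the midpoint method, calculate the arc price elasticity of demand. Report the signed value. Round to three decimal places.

ΔQ = 1977 − 4371 = -2394; ΔP = 21.1 − 11.81 = 9.29.
Midpoints: P̄ = 16.46, Q̄ = 3174.0.
ε = (ΔQ/ΔP)(P̄/Q̄) = (-2394/9.29)(16.46/3174.0).

-1.336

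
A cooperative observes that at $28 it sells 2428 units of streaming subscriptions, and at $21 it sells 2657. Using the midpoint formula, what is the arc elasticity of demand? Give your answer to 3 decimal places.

ΔQ = 2657 − 2428 = 229; ΔP = 21 − 28 = -7.
Midpoints: P̄ = 24.50, Q̄ = 2542.5.
ε = (ΔQ/ΔP)(P̄/Q̄) = (229/-7)(24.50/2542.5).

-0.315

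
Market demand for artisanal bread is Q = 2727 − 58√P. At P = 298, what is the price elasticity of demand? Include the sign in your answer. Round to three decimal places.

-0.290

At P = 298, Q = 1725.765.
dQ/dP = −58/(2√P) = -1.680.
ε = (dQ/dP)(P/Q) = (-1.680)(298/1725.765).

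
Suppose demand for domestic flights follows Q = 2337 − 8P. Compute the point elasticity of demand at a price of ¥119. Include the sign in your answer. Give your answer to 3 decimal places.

-0.687

At P = 119, Q = 1385.
dQ/dP = −8.
ε = (dQ/dP)(P/Q) = (-8)(119/1385).
|ε| < 1, so demand is inelastic at this price.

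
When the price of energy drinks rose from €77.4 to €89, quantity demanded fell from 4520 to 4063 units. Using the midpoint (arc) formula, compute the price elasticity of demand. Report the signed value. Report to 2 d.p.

-0.76

ΔQ = 4063 − 4520 = -457; ΔP = 89 − 77.4 = 11.6.
Midpoints: P̄ = 83.20, Q̄ = 4291.5.
ε = (ΔQ/ΔP)(P̄/Q̄) = (-457/11.6)(83.20/4291.5).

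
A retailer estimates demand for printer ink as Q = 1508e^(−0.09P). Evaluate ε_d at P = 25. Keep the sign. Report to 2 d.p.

At P = 25, Q = 158.942.
dQ/dP = −0.09·1508e^(−0.09P) = −0.09Q = -14.305.
ε = (dQ/dP)(P/Q) = (-14.305)(25/158.942).

-2.25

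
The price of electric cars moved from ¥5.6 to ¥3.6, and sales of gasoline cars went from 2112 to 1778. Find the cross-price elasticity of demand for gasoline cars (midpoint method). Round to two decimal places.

ΔQ_x = 1778 − 2112 = -334; ΔP_y = 3.6 − 5.6 = -2.0.
Midpoints: P̄_y = 4.60, Q̄_x = 1945.0.
ε_xy = (ΔQ_x/ΔP_y)(P̄_y/Q̄_x) = (-334/-2.0)(4.60/1945.0).

0.39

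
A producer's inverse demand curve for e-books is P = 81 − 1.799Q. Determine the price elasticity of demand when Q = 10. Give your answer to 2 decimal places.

-3.50

At Q = 10, P = 81 − 1.799(10) = 63.01.
dP/dQ = −1.799, so dQ/dP = 1/(−1.799) = -0.556.
ε = (dQ/dP)(P/Q) = (-0.556)(63.01/10).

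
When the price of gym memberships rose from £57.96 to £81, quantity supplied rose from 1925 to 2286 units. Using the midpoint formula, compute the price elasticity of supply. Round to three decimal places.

0.517

ΔQ = 2286 − 1925 = 361; ΔP = 81 − 57.96 = 23.04.
Midpoints: P̄ = 69.48, Q̄ = 2105.5.
ε_s = (ΔQ/ΔP)(P̄/Q̄) = (361/23.04)(69.48/2105.5).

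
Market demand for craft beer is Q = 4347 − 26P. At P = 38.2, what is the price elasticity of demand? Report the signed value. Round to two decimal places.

At P = 38.2, Q = 3353.800.
dQ/dP = −26.
ε = (dQ/dP)(P/Q) = (-26)(38.2/3353.800).

-0.30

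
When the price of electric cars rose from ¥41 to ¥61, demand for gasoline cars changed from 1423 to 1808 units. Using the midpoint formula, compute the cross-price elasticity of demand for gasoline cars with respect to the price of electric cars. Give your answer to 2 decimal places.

0.61

ΔQ_x = 1808 − 1423 = 385; ΔP_y = 61 − 41 = 20.
Midpoints: P̄_y = 51.00, Q̄_x = 1615.5.
ε_xy = (ΔQ_x/ΔP_y)(P̄_y/Q̄_x) = (385/20)(51.00/1615.5).
ε_xy > 0, so the goods are substitutes.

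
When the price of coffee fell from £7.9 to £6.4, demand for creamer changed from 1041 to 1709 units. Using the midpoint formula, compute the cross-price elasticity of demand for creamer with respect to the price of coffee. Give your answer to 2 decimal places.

-2.32

ΔQ_x = 1709 − 1041 = 668; ΔP_y = 6.4 − 7.9 = -1.5.
Midpoints: P̄_y = 7.15, Q̄_x = 1375.0.
ε_xy = (ΔQ_x/ΔP_y)(P̄_y/Q̄_x) = (668/-1.5)(7.15/1375.0).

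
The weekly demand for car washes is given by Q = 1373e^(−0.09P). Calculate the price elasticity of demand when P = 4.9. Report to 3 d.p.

-0.441

At P = 4.9, Q = 883.378.
dQ/dP = −0.09·1373e^(−0.09P) = −0.09Q = -79.504.
ε = (dQ/dP)(P/Q) = (-79.504)(4.9/883.378).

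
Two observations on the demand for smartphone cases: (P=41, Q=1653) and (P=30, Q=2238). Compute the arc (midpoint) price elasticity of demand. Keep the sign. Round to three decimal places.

ΔQ = 2238 − 1653 = 585; ΔP = 30 − 41 = -11.
Midpoints: P̄ = 35.50, Q̄ = 1945.5.
ε = (ΔQ/ΔP)(P̄/Q̄) = (585/-11)(35.50/1945.5).

-0.970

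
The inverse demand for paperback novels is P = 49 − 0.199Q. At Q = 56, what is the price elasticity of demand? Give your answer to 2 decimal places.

At Q = 56, P = 49 − 0.199(56) = 37.86.
dP/dQ = −0.199, so dQ/dP = 1/(−0.199) = -5.025.
ε = (dQ/dP)(P/Q) = (-5.025)(37.86/56).

-3.40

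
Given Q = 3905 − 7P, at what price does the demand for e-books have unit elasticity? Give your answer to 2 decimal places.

For linear demand Q = a − bP, ε = −bP/(a − bP). |ε| = 1 when bP = a − bP, i.e. P = a/(2b).
P = 3905/(2·7) = 3905/14 = 278.9286.

278.93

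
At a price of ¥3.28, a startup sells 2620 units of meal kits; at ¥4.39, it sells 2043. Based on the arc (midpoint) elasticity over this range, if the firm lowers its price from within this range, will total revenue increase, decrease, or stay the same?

decrease

Arc ε = (-577/1.11)(3.83/2331.5) ≈ -0.855.
|ε| = 0.86 < 1, so demand is inelastic. A price cut therefore reduces total revenue.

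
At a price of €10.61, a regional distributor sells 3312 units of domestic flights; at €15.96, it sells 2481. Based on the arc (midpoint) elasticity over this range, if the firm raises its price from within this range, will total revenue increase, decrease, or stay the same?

Arc ε = (-831/5.35)(13.29/2896.5) ≈ -0.712.
|ε| = 0.71 < 1, so demand is inelastic. A price rise therefore raises total revenue.

increase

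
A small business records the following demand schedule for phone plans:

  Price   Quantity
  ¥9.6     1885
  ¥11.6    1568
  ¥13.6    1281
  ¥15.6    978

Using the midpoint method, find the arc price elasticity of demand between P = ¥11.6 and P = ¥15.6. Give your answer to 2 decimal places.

At P = 11.6, Q = 1568; at P = 15.6, Q = 978.
ΔQ = -590, ΔP = 4.0. Midpoints: P̄ = 13.60, Q̄ = 1273.0.
ε = (ΔQ/ΔP)(P̄/Q̄) = (-590/4.0)(13.60/1273.0).

-1.58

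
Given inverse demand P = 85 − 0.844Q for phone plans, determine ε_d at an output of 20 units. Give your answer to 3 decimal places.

At Q = 20, P = 85 − 0.844(20) = 68.12.
dP/dQ = −0.844, so dQ/dP = 1/(−0.844) = -1.185.
ε = (dQ/dP)(P/Q) = (-1.185)(68.12/20).

-4.036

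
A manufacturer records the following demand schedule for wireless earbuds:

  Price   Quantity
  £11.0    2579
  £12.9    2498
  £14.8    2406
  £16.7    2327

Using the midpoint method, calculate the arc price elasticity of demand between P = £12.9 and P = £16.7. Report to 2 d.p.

-0.28

At P = 12.9, Q = 2498; at P = 16.7, Q = 2327.
ΔQ = -171, ΔP = 3.8. Midpoints: P̄ = 14.80, Q̄ = 2412.5.
ε = (ΔQ/ΔP)(P̄/Q̄) = (-171/3.8)(14.80/2412.5).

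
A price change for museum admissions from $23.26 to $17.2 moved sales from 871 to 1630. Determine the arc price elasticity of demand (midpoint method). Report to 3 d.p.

ΔQ = 1630 − 871 = 759; ΔP = 17.2 − 23.26 = -6.06.
Midpoints: P̄ = 20.23, Q̄ = 1250.5.
ε = (ΔQ/ΔP)(P̄/Q̄) = (759/-6.06)(20.23/1250.5).

-2.026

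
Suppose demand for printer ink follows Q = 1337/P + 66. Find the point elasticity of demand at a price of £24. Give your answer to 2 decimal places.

At P = 24, Q = 121.708.
dQ/dP = −1337/P² = -2.321.
ε = (dQ/dP)(P/Q) = (-2.321)(24/121.708).

-0.46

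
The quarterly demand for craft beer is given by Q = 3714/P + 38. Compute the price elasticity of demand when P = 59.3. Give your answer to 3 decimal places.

At P = 59.3, Q = 100.631.
dQ/dP = −3714/P² = -1.056.
ε = (dQ/dP)(P/Q) = (-1.056)(59.3/100.631).
|ε| < 1, so demand is inelastic at this price.

-0.622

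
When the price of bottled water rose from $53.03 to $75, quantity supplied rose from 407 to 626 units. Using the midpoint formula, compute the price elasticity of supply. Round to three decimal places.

1.235

ΔQ = 626 − 407 = 219; ΔP = 75 − 53.03 = 21.97.
Midpoints: P̄ = 64.02, Q̄ = 516.5.
ε_s = (ΔQ/ΔP)(P̄/Q̄) = (219/21.97)(64.02/516.5).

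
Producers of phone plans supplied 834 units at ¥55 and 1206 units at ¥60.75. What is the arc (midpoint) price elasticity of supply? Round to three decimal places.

3.671

ΔQ = 1206 − 834 = 372; ΔP = 60.75 − 55 = 5.75.
Midpoints: P̄ = 57.88, Q̄ = 1020.0.
ε_s = (ΔQ/ΔP)(P̄/Q̄) = (372/5.75)(57.88/1020.0).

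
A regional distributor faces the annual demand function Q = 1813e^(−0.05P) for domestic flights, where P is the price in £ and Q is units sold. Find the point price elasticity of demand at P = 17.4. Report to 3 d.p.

-0.870

At P = 17.4, Q = 759.559.
dQ/dP = −0.05·1813e^(−0.05P) = −0.05Q = -37.978.
ε = (dQ/dP)(P/Q) = (-37.978)(17.4/759.559).
|ε| < 1, so demand is inelastic at this price.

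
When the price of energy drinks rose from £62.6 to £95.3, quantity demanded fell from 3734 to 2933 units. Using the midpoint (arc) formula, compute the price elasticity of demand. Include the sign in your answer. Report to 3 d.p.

-0.580

ΔQ = 2933 − 3734 = -801; ΔP = 95.3 − 62.6 = 32.7.
Midpoints: P̄ = 78.95, Q̄ = 3333.5.
ε = (ΔQ/ΔP)(P̄/Q̄) = (-801/32.7)(78.95/3333.5).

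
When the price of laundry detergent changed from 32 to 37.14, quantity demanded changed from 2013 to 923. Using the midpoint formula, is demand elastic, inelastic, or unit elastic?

Arc ε ≈ -4.994.
|ε| = 4.99 > 1.

elastic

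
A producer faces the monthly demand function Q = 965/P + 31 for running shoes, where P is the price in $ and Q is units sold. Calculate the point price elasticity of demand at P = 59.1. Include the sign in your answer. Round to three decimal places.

-0.345

At P = 59.1, Q = 47.328.
dQ/dP = −965/P² = -0.276.
ε = (dQ/dP)(P/Q) = (-0.276)(59.1/47.328).
|ε| < 1, so demand is inelastic at this price.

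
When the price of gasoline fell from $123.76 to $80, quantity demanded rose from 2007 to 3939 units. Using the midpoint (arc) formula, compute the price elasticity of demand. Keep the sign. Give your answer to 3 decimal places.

-1.513

ΔQ = 3939 − 2007 = 1932; ΔP = 80 − 123.76 = -43.76.
Midpoints: P̄ = 101.88, Q̄ = 2973.0.
ε = (ΔQ/ΔP)(P̄/Q̄) = (1932/-43.76)(101.88/2973.0).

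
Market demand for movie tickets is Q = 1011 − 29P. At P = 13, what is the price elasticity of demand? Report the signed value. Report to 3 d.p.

At P = 13, Q = 634.
dQ/dP = −29.
ε = (dQ/dP)(P/Q) = (-29)(13/634).

-0.595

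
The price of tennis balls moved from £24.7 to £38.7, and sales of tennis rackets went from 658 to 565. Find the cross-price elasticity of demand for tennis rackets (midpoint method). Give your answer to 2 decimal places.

ΔQ_x = 565 − 658 = -93; ΔP_y = 38.7 − 24.7 = 14.0.
Midpoints: P̄_y = 31.70, Q̄_x = 611.5.
ε_xy = (ΔQ_x/ΔP_y)(P̄_y/Q̄_x) = (-93/14.0)(31.70/611.5).
ε_xy < 0, so the goods are complements.

-0.34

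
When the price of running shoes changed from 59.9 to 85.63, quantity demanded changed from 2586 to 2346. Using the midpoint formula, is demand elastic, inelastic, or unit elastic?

Arc ε ≈ -0.275.
|ε| = 0.28 < 1.

inelastic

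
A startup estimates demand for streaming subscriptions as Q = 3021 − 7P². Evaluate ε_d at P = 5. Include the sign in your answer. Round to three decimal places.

At P = 5, Q = 2846.
dQ/dP = −14P = -70.
ε = (dQ/dP)(P/Q) = (-70)(5/2846).
|ε| < 1, so demand is inelastic at this price.

-0.123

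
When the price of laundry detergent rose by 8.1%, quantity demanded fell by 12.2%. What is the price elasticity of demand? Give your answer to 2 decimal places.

ε = %ΔQ / %ΔP = (-12.2)/(8.1) = -1.506.

-1.51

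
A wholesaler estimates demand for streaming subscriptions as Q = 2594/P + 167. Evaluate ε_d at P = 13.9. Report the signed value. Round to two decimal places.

-0.53

At P = 13.9, Q = 353.619.
dQ/dP = −2594/P² = -13.426.
ε = (dQ/dP)(P/Q) = (-13.426)(13.9/353.619).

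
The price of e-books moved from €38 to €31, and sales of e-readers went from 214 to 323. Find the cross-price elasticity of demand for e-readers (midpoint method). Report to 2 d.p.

-2.00

ΔQ_x = 323 − 214 = 109; ΔP_y = 31 − 38 = -7.
Midpoints: P̄_y = 34.50, Q̄_x = 268.5.
ε_xy = (ΔQ_x/ΔP_y)(P̄_y/Q̄_x) = (109/-7)(34.50/268.5).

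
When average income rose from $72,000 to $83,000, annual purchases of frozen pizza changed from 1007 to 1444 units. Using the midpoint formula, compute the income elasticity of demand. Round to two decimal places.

2.51

ΔQ = 437, ΔI = 11000. Midpoints: Ī = 77,500, Q̄ = 1225.5.
ε_I = (ΔQ/ΔI)(Ī/Q̄) = (437/11000)(77500/1225.5).
ε_I > 0, so the good is normal.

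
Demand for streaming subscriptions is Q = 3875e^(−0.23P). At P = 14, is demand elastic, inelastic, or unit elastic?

elastic

Q = 154.826, dQ/dP = -35.610.
ε = (dQ/dP)(P/Q) ≈ -3.220.
|ε| = 3.22 > 1.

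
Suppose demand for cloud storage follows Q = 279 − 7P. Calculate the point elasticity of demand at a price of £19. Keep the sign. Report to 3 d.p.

At P = 19, Q = 146.
dQ/dP = −7.
ε = (dQ/dP)(P/Q) = (-7)(19/146).
|ε| < 1, so demand is inelastic at this price.

-0.911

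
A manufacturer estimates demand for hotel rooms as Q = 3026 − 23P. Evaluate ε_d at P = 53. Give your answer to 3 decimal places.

At P = 53, Q = 1807.
dQ/dP = −23.
ε = (dQ/dP)(P/Q) = (-23)(53/1807).
|ε| < 1, so demand is inelastic at this price.

-0.675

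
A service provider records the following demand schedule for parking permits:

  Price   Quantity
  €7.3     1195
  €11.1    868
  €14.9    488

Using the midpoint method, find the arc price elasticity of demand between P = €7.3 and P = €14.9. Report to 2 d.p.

-1.23

At P = 7.3, Q = 1195; at P = 14.9, Q = 488.
ΔQ = -707, ΔP = 7.6. Midpoints: P̄ = 11.10, Q̄ = 841.5.
ε = (ΔQ/ΔP)(P̄/Q̄) = (-707/7.6)(11.10/841.5).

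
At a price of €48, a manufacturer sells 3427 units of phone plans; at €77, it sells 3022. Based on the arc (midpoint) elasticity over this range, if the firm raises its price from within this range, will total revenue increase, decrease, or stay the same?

Arc ε = (-405/29)(62.50/3224.5) ≈ -0.271.
|ε| = 0.27 < 1, so demand is inelastic. A price rise therefore raises total revenue.

increase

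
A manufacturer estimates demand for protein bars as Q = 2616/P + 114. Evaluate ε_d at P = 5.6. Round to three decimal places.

At P = 5.6, Q = 581.143.
dQ/dP = −2616/P² = -83.418.
ε = (dQ/dP)(P/Q) = (-83.418)(5.6/581.143).

-0.804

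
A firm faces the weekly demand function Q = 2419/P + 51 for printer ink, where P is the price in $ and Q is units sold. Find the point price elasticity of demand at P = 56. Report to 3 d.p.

-0.459

At P = 56, Q = 94.196.
dQ/dP = −2419/P² = -0.771.
ε = (dQ/dP)(P/Q) = (-0.771)(56/94.196).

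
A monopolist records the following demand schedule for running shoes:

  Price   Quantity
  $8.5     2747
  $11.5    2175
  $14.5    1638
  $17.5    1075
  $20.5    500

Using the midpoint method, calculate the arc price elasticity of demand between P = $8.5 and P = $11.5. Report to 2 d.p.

At P = 8.5, Q = 2747; at P = 11.5, Q = 2175.
ΔQ = -572, ΔP = 3.0. Midpoints: P̄ = 10.00, Q̄ = 2461.0.
ε = (ΔQ/ΔP)(P̄/Q̄) = (-572/3.0)(10.00/2461.0).

-0.77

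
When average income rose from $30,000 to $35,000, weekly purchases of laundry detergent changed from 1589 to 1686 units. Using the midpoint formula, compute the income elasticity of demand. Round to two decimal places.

ΔQ = 97, ΔI = 5000. Midpoints: Ī = 32,500, Q̄ = 1637.5.
ε_I = (ΔQ/ΔI)(Ī/Q̄) = (97/5000)(32500/1637.5).

0.39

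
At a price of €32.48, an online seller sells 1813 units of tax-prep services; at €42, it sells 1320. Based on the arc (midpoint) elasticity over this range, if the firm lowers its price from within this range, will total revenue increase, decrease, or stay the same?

increase

Arc ε = (-493/9.52)(37.24/1566.5) ≈ -1.231.
|ε| = 1.23 > 1, so demand is elastic. A price cut therefore raises total revenue.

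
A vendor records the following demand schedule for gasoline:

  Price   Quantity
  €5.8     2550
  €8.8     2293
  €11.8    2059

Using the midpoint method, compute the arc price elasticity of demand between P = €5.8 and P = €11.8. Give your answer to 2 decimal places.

At P = 5.8, Q = 2550; at P = 11.8, Q = 2059.
ΔQ = -491, ΔP = 6.0. Midpoints: P̄ = 8.80, Q̄ = 2304.5.
ε = (ΔQ/ΔP)(P̄/Q̄) = (-491/6.0)(8.80/2304.5).

-0.31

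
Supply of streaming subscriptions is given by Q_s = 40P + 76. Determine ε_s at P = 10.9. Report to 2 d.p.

0.85

At P = 10.9, Q_s = 512.
dQ_s/dP = 40.
ε_s = (dQ_s/dP)(P/Q_s) = (40)(10.9/512).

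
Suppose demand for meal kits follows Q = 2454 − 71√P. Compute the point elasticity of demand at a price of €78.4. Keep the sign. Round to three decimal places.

-0.172

At P = 78.4, Q = 1825.339.
dQ/dP = −71/(2√P) = -4.009.
ε = (dQ/dP)(P/Q) = (-4.009)(78.4/1825.339).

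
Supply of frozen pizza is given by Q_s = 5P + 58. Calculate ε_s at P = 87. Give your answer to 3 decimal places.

0.882

At P = 87, Q_s = 493.
dQ_s/dP = 5.
ε_s = (dQ_s/dP)(P/Q_s) = (5)(87/493).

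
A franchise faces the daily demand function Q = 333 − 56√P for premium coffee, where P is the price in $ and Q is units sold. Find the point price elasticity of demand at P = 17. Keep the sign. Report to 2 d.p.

-1.13

At P = 17, Q = 102.106.
dQ/dP = −56/(2√P) = -6.791.
ε = (dQ/dP)(P/Q) = (-6.791)(17/102.106).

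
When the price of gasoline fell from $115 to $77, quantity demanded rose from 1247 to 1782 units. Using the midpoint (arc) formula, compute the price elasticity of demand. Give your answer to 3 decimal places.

-0.892

ΔQ = 1782 − 1247 = 535; ΔP = 77 − 115 = -38.
Midpoints: P̄ = 96.00, Q̄ = 1514.5.
ε = (ΔQ/ΔP)(P̄/Q̄) = (535/-38)(96.00/1514.5).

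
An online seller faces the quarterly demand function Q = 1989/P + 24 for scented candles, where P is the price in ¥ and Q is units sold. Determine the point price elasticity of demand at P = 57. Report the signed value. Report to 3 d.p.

-0.592

At P = 57, Q = 58.895.
dQ/dP = −1989/P² = -0.612.
ε = (dQ/dP)(P/Q) = (-0.612)(57/58.895).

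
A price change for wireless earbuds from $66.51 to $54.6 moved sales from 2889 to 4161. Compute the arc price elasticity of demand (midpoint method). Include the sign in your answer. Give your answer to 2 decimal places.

ΔQ = 4161 − 2889 = 1272; ΔP = 54.6 − 66.51 = -11.91.
Midpoints: P̄ = 60.56, Q̄ = 3525.0.
ε = (ΔQ/ΔP)(P̄/Q̄) = (1272/-11.91)(60.56/3525.0).

-1.83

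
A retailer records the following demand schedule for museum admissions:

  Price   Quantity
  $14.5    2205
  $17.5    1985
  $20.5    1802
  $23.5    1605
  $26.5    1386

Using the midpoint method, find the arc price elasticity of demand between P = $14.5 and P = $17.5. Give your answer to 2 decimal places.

At P = 14.5, Q = 2205; at P = 17.5, Q = 1985.
ΔQ = -220, ΔP = 3.0. Midpoints: P̄ = 16.00, Q̄ = 2095.0.
ε = (ΔQ/ΔP)(P̄/Q̄) = (-220/3.0)(16.00/2095.0).

-0.56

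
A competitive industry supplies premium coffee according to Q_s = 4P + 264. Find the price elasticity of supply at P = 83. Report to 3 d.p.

At P = 83, Q_s = 596.
dQ_s/dP = 4.
ε_s = (dQ_s/dP)(P/Q_s) = (4)(83/596).

0.557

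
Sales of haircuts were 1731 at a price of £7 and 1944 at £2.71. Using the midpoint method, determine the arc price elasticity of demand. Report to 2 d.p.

ΔQ = 1944 − 1731 = 213; ΔP = 2.71 − 7 = -4.29.
Midpoints: P̄ = 4.86, Q̄ = 1837.5.
ε = (ΔQ/ΔP)(P̄/Q̄) = (213/-4.29)(4.86/1837.5).

-0.13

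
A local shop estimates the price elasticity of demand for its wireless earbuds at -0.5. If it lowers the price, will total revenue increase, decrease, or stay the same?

decrease

|ε| = 0.50 < 1, so demand is inelastic. A price cut therefore reduces total revenue.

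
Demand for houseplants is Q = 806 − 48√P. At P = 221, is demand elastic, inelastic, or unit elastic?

elastic

Q = 92.429, dQ/dP = -1.614.
ε = (dQ/dP)(P/Q) ≈ -3.860.
|ε| = 3.86 > 1.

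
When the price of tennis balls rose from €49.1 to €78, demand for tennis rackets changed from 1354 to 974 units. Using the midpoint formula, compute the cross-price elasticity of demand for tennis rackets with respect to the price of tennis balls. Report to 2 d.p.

ΔQ_x = 974 − 1354 = -380; ΔP_y = 78 − 49.1 = 28.9.
Midpoints: P̄_y = 63.55, Q̄_x = 1164.0.
ε_xy = (ΔQ_x/ΔP_y)(P̄_y/Q̄_x) = (-380/28.9)(63.55/1164.0).

-0.72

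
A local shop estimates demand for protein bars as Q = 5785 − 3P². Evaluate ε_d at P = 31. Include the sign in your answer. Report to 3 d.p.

At P = 31, Q = 2902.
dQ/dP = −6P = -186.
ε = (dQ/dP)(P/Q) = (-186)(31/2902).

-1.987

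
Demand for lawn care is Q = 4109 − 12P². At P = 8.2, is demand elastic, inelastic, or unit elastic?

Q = 3302.120, dQ/dP = -196.800.
ε = (dQ/dP)(P/Q) ≈ -0.489.
|ε| = 0.49 < 1.

inelastic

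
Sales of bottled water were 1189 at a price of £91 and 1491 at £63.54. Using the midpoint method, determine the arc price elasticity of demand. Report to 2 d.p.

-0.63

ΔQ = 1491 − 1189 = 302; ΔP = 63.54 − 91 = -27.46.
Midpoints: P̄ = 77.27, Q̄ = 1340.0.
ε = (ΔQ/ΔP)(P̄/Q̄) = (302/-27.46)(77.27/1340.0).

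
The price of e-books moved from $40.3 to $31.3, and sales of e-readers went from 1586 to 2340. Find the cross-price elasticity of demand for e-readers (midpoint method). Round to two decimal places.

-1.53

ΔQ_x = 2340 − 1586 = 754; ΔP_y = 31.3 − 40.3 = -9.0.
Midpoints: P̄_y = 35.80, Q̄_x = 1963.0.
ε_xy = (ΔQ_x/ΔP_y)(P̄_y/Q̄_x) = (754/-9.0)(35.80/1963.0).
ε_xy < 0, so the goods are complements.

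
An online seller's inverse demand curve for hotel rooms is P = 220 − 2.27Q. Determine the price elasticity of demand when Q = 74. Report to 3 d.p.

At Q = 74, P = 220 − 2.27(74) = 52.02.
dP/dQ = −2.27, so dQ/dP = 1/(−2.27) = -0.441.
ε = (dQ/dP)(P/Q) = (-0.441)(52.02/74).

-0.310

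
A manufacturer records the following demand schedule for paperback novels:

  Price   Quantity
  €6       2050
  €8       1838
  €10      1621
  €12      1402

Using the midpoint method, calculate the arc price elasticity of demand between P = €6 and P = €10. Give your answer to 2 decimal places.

At P = 6, Q = 2050; at P = 10, Q = 1621.
ΔQ = -429, ΔP = 4. Midpoints: P̄ = 8.00, Q̄ = 1835.5.
ε = (ΔQ/ΔP)(P̄/Q̄) = (-429/4)(8.00/1835.5).

-0.47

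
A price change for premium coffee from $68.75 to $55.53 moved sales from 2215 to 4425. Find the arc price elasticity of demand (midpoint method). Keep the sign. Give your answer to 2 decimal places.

ΔQ = 4425 − 2215 = 2210; ΔP = 55.53 − 68.75 = -13.22.
Midpoints: P̄ = 62.14, Q̄ = 3320.0.
ε = (ΔQ/ΔP)(P̄/Q̄) = (2210/-13.22)(62.14/3320.0).

-3.13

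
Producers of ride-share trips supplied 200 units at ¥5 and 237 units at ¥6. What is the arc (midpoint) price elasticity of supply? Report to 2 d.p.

0.93

ΔQ = 237 − 200 = 37; ΔP = 6 − 5 = 1.
Midpoints: P̄ = 5.50, Q̄ = 218.5.
ε_s = (ΔQ/ΔP)(P̄/Q̄) = (37/1)(5.50/218.5).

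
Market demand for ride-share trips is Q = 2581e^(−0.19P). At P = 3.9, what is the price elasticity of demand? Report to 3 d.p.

-0.741

At P = 3.9, Q = 1230.200.
dQ/dP = −0.19·2581e^(−0.19P) = −0.19Q = -233.738.
ε = (dQ/dP)(P/Q) = (-233.738)(3.9/1230.200).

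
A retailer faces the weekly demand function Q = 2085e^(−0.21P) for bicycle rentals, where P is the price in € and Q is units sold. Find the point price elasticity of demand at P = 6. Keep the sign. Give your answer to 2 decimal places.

At P = 6, Q = 591.419.
dQ/dP = −0.21·2085e^(−0.21P) = −0.21Q = -124.198.
ε = (dQ/dP)(P/Q) = (-124.198)(6/591.419).
|ε| > 1, so demand is elastic at this price.

-1.26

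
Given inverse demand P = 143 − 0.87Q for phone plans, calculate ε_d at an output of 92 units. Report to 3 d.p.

-0.787

At Q = 92, P = 143 − 0.87(92) = 62.96.
dP/dQ = −0.87, so dQ/dP = 1/(−0.87) = -1.149.
ε = (dQ/dP)(P/Q) = (-1.149)(62.96/92).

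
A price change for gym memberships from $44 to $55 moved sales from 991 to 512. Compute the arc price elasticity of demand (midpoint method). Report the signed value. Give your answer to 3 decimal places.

ΔQ = 512 − 991 = -479; ΔP = 55 − 44 = 11.
Midpoints: P̄ = 49.50, Q̄ = 751.5.
ε = (ΔQ/ΔP)(P̄/Q̄) = (-479/11)(49.50/751.5).

-2.868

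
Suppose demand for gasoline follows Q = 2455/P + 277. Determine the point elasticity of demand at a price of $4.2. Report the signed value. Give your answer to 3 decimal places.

At P = 4.2, Q = 861.524.
dQ/dP = −2455/P² = -139.172.
ε = (dQ/dP)(P/Q) = (-139.172)(4.2/861.524).

-0.678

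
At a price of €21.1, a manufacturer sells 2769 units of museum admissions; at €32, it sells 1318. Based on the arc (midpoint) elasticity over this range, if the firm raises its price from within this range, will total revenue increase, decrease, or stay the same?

Arc ε = (-1451/10.9)(26.55/2043.5) ≈ -1.730.
|ε| = 1.73 > 1, so demand is elastic. A price rise therefore reduces total revenue.

decrease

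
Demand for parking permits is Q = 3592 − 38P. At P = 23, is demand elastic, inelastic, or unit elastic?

inelastic

Q = 2718, dQ/dP = -38.
ε = (dQ/dP)(P/Q) ≈ -0.322.
|ε| = 0.32 < 1.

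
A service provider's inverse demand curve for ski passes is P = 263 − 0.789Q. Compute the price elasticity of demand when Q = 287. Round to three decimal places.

-0.161

At Q = 287, P = 263 − 0.789(287) = 36.56.
dP/dQ = −0.789, so dQ/dP = 1/(−0.789) = -1.267.
ε = (dQ/dP)(P/Q) = (-1.267)(36.56/287).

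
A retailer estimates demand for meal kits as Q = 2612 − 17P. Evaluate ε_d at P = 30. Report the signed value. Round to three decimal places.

-0.243

At P = 30, Q = 2102.
dQ/dP = −17.
ε = (dQ/dP)(P/Q) = (-17)(30/2102).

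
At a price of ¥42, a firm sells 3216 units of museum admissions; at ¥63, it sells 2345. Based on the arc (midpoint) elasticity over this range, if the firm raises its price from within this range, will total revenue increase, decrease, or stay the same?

increase

Arc ε = (-871/21)(52.50/2780.5) ≈ -0.783.
|ε| = 0.78 < 1, so demand is inelastic. A price rise therefore raises total revenue.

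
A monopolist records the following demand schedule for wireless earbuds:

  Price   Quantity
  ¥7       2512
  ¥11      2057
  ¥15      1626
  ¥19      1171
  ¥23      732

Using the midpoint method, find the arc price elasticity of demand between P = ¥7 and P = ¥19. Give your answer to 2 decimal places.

-0.79

At P = 7, Q = 2512; at P = 19, Q = 1171.
ΔQ = -1341, ΔP = 12. Midpoints: P̄ = 13.00, Q̄ = 1841.5.
ε = (ΔQ/ΔP)(P̄/Q̄) = (-1341/12)(13.00/1841.5).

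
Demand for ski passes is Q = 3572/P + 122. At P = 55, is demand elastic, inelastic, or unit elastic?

Q = 186.945, dQ/dP = -1.181.
ε = (dQ/dP)(P/Q) ≈ -0.347.
|ε| = 0.35 < 1.

inelastic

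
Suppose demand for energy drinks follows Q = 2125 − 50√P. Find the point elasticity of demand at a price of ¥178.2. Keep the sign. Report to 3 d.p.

-0.229

At P = 178.2, Q = 1457.542.
dQ/dP = −50/(2√P) = -1.873.
ε = (dQ/dP)(P/Q) = (-1.873)(178.2/1457.542).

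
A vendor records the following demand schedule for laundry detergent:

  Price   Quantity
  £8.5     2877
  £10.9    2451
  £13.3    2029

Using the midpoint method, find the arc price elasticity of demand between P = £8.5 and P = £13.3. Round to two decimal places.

-0.79

At P = 8.5, Q = 2877; at P = 13.3, Q = 2029.
ΔQ = -848, ΔP = 4.8. Midpoints: P̄ = 10.90, Q̄ = 2453.0.
ε = (ΔQ/ΔP)(P̄/Q̄) = (-848/4.8)(10.90/2453.0).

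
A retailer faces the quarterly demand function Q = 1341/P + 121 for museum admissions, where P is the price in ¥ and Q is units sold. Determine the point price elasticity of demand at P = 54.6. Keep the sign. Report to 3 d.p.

At P = 54.6, Q = 145.560.
dQ/dP = −1341/P² = -0.450.
ε = (dQ/dP)(P/Q) = (-0.450)(54.6/145.560).
|ε| < 1, so demand is inelastic at this price.

-0.169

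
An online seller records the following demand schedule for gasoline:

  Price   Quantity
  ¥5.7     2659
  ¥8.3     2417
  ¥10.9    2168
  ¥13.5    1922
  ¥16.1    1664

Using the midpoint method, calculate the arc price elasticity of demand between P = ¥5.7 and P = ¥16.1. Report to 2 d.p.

At P = 5.7, Q = 2659; at P = 16.1, Q = 1664.
ΔQ = -995, ΔP = 10.4. Midpoints: P̄ = 10.90, Q̄ = 2161.5.
ε = (ΔQ/ΔP)(P̄/Q̄) = (-995/10.4)(10.90/2161.5).

-0.48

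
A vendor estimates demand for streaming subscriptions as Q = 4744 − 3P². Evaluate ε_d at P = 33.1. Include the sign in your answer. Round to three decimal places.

-4.511

At P = 33.1, Q = 1457.170.
dQ/dP = −6P = -198.600.
ε = (dQ/dP)(P/Q) = (-198.600)(33.1/1457.170).
|ε| > 1, so demand is elastic at this price.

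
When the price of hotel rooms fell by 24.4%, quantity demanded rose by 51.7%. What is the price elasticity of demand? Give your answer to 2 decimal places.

ε = %ΔQ / %ΔP = (51.7)/(-24.4) = -2.119.

-2.12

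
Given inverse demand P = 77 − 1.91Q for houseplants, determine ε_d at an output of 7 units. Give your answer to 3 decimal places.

At Q = 7, P = 77 − 1.91(7) = 63.63.
dP/dQ = −1.91, so dQ/dP = 1/(−1.91) = -0.524.
ε = (dQ/dP)(P/Q) = (-0.524)(63.63/7).

-4.759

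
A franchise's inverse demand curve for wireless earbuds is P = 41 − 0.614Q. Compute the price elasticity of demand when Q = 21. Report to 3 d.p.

At Q = 21, P = 41 − 0.614(21) = 28.11.
dP/dQ = −0.614, so dQ/dP = 1/(−0.614) = -1.629.
ε = (dQ/dP)(P/Q) = (-1.629)(28.11/21).

-2.180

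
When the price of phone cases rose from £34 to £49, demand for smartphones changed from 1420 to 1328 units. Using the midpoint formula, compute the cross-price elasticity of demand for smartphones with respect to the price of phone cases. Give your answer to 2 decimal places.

-0.19

ΔQ_x = 1328 − 1420 = -92; ΔP_y = 49 − 34 = 15.
Midpoints: P̄_y = 41.50, Q̄_x = 1374.0.
ε_xy = (ΔQ_x/ΔP_y)(P̄_y/Q̄_x) = (-92/15)(41.50/1374.0).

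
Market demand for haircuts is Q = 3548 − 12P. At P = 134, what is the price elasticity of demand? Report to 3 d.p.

At P = 134, Q = 1940.
dQ/dP = −12.
ε = (dQ/dP)(P/Q) = (-12)(134/1940).

-0.829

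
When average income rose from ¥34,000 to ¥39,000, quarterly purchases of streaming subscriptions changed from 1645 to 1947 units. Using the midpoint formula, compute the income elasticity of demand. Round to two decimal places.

ΔQ = 302, ΔI = 5000. Midpoints: Ī = 36,500, Q̄ = 1796.0.
ε_I = (ΔQ/ΔI)(Ī/Q̄) = (302/5000)(36500/1796.0).

1.23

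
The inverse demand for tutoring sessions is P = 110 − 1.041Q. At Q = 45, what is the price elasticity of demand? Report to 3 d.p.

-1.348

At Q = 45, P = 110 − 1.041(45) = 63.16.
dP/dQ = −1.041, so dQ/dP = 1/(−1.041) = -0.961.
ε = (dQ/dP)(P/Q) = (-0.961)(63.16/45).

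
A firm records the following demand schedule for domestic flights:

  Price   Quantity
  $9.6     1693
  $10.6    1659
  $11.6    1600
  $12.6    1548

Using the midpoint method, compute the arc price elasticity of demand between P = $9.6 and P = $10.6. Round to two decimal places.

-0.20

At P = 9.6, Q = 1693; at P = 10.6, Q = 1659.
ΔQ = -34, ΔP = 1.0. Midpoints: P̄ = 10.10, Q̄ = 1676.0.
ε = (ΔQ/ΔP)(P̄/Q̄) = (-34/1.0)(10.10/1676.0).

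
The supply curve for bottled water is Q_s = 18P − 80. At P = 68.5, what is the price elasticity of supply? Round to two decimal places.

1.07

At P = 68.5, Q_s = 1153.
dQ_s/dP = 18.
ε_s = (dQ_s/dP)(P/Q_s) = (18)(68.5/1153).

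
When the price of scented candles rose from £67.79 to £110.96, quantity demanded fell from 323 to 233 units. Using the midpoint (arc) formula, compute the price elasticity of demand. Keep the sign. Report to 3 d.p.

ΔQ = 233 − 323 = -90; ΔP = 110.96 − 67.79 = 43.17.
Midpoints: P̄ = 89.38, Q̄ = 278.0.
ε = (ΔQ/ΔP)(P̄/Q̄) = (-90/43.17)(89.38/278.0).

-0.670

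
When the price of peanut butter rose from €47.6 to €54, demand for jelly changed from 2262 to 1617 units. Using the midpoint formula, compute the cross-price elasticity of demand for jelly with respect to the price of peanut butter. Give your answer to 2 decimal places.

-2.64

ΔQ_x = 1617 − 2262 = -645; ΔP_y = 54 − 47.6 = 6.4.
Midpoints: P̄_y = 50.80, Q̄_x = 1939.5.
ε_xy = (ΔQ_x/ΔP_y)(P̄_y/Q̄_x) = (-645/6.4)(50.80/1939.5).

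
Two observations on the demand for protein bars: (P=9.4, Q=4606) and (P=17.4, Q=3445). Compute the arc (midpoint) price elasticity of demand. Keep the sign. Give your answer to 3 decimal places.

ΔQ = 3445 − 4606 = -1161; ΔP = 17.4 − 9.4 = 8.0.
Midpoints: P̄ = 13.40, Q̄ = 4025.5.
ε = (ΔQ/ΔP)(P̄/Q̄) = (-1161/8.0)(13.40/4025.5).

-0.483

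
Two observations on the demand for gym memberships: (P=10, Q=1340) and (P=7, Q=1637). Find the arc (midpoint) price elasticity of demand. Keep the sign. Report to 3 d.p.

ΔQ = 1637 − 1340 = 297; ΔP = 7 − 10 = -3.
Midpoints: P̄ = 8.50, Q̄ = 1488.5.
ε = (ΔQ/ΔP)(P̄/Q̄) = (297/-3)(8.50/1488.5).

-0.565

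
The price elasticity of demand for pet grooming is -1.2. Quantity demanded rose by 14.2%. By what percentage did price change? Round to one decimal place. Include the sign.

%ΔP ≈ %ΔQ / ε = (14.2%)/(-1.2) = -11.83%.

-11.8%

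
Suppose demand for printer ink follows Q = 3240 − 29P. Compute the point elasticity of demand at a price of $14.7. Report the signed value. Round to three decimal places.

At P = 14.7, Q = 2813.700.
dQ/dP = −29.
ε = (dQ/dP)(P/Q) = (-29)(14.7/2813.700).

-0.152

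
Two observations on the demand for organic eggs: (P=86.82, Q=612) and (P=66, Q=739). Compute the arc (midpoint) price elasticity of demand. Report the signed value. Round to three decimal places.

-0.690

ΔQ = 739 − 612 = 127; ΔP = 66 − 86.82 = -20.82.
Midpoints: P̄ = 76.41, Q̄ = 675.5.
ε = (ΔQ/ΔP)(P̄/Q̄) = (127/-20.82)(76.41/675.5).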